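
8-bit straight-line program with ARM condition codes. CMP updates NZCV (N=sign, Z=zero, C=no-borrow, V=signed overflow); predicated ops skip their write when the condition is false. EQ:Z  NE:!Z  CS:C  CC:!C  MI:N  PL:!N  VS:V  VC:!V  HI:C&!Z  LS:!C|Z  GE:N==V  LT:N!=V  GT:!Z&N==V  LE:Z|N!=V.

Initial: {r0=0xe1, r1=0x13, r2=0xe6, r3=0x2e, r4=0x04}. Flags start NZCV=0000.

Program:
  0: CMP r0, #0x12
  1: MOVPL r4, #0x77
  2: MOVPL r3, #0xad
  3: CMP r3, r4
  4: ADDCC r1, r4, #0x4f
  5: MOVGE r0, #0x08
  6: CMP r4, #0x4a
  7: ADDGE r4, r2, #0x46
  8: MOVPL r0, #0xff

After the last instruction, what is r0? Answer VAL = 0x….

VAL = 0x08

0: ✓ CMP  NZCV=1010
1: · MOVPL
2: · MOVPL
3: ✓ CMP  NZCV=0010
4: · ADDCC
5: ✓ MOVGE  r0←0x08
6: ✓ CMP  NZCV=1000
7: · ADDGE
8: · MOVPL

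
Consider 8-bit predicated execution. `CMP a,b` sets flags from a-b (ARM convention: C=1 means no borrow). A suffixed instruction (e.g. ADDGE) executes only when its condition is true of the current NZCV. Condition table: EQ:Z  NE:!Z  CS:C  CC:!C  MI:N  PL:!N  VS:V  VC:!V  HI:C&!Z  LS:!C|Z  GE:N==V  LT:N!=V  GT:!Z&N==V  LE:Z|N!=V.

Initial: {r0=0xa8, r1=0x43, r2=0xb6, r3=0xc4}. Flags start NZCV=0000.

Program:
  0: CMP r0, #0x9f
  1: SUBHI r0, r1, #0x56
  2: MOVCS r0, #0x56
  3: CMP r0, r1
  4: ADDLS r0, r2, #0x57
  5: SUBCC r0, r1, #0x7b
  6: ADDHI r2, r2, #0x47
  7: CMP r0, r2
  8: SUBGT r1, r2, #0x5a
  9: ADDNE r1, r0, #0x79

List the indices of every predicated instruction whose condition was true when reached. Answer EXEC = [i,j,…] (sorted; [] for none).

[0] flags=0010 → (cmp)
[1] flags=0010 HI?T → r0=0xed
[2] flags=0010 CS?T → r0=0x56
[3] flags=0010 → (cmp)
[4] flags=0010 LS?F → skip
[5] flags=0010 CC?F → skip
[6] flags=0010 HI?T → r2=0xfd
[7] flags=0000 → (cmp)
[8] flags=0000 GT?T → r1=0xa3
[9] flags=0000 NE?T → r1=0xcf

EXEC = [1,2,6,8,9]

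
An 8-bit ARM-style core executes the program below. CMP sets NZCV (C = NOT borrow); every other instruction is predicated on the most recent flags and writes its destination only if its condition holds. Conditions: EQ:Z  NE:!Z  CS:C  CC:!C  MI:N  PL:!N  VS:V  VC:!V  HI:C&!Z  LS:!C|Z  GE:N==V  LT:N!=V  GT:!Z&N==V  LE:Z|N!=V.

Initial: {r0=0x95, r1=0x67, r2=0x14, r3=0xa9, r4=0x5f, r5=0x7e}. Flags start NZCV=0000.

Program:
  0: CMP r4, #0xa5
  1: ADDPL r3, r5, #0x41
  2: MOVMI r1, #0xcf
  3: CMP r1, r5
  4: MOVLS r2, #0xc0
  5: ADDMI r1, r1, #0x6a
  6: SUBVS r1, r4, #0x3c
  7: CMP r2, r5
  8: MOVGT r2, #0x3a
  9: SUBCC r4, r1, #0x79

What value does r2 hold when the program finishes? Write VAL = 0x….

[0] flags=1001 → (cmp)
[1] flags=1001 PL?F → skip
[2] flags=1001 MI?T → r1=0xcf
[3] flags=0011 → (cmp)
[4] flags=0011 LS?F → skip
[5] flags=0011 MI?F → skip
[6] flags=0011 VS?T → r1=0x23
[7] flags=1000 → (cmp)
[8] flags=1000 GT?F → skip
[9] flags=1000 CC?T → r4=0xaa

VAL = 0x14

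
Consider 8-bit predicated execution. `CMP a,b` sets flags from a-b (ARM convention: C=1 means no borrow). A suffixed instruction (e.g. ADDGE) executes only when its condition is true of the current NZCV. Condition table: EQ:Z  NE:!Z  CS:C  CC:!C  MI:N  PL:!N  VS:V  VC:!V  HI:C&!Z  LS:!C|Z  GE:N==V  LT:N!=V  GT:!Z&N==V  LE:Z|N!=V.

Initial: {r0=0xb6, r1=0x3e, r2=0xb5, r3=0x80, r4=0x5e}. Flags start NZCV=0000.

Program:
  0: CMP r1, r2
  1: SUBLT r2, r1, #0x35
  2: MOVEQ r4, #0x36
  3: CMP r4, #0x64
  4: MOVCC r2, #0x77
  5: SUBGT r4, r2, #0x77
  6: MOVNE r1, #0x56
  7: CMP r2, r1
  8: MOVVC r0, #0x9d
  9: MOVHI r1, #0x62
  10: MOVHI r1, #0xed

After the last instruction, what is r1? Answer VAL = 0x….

VAL = 0xed

[0] flags=1001 → (cmp)
[1] flags=1001 LT?F → skip
[2] flags=1001 EQ?F → skip
[3] flags=1000 → (cmp)
[4] flags=1000 CC?T → r2=0x77
[5] flags=1000 GT?F → skip
[6] flags=1000 NE?T → r1=0x56
[7] flags=0010 → (cmp)
[8] flags=0010 VC?T → r0=0x9d
[9] flags=0010 HI?T → r1=0x62
[10] flags=0010 HI?T → r1=0xed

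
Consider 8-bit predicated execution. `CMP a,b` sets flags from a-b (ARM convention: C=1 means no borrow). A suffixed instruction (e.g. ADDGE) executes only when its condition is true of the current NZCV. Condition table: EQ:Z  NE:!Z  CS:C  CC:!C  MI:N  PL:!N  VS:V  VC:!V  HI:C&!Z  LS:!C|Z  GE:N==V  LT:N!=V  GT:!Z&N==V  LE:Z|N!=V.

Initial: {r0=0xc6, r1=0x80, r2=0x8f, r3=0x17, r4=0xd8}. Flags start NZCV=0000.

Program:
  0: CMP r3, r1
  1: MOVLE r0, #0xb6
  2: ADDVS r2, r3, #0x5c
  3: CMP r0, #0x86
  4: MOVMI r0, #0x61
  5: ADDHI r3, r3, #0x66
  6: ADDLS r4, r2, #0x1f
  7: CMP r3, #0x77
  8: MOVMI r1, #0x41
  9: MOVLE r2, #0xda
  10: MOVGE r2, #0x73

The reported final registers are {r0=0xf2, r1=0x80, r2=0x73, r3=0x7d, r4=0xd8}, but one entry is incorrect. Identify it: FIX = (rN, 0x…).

[0] flags=1001 → (cmp)
[1] flags=1001 LE?F → skip
[2] flags=1001 VS?T → r2=0x73
[3] flags=0010 → (cmp)
[4] flags=0010 MI?F → skip
[5] flags=0010 HI?T → r3=0x7d
[6] flags=0010 LS?F → skip
[7] flags=0010 → (cmp)
[8] flags=0010 MI?F → skip
[9] flags=0010 LE?F → skip
[10] flags=0010 GE?T → r2=0x73

FIX = (r0, 0xc6)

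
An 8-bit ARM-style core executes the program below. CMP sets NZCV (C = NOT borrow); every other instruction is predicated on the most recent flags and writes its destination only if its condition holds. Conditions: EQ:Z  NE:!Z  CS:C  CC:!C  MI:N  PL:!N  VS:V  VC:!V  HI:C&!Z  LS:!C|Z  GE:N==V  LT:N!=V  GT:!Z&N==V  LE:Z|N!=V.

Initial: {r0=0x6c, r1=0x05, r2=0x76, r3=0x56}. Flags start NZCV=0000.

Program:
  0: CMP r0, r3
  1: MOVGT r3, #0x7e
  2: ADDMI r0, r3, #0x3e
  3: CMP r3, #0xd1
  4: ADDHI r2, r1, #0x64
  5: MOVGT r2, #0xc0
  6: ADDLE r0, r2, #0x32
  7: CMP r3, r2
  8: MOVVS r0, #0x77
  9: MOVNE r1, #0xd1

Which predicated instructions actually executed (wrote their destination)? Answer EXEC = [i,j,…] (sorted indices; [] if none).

0: ✓ CMP  NZCV=0010
1: ✓ MOVGT  r3←0x7e
2: · ADDMI
3: ✓ CMP  NZCV=1001
4: · ADDHI
5: ✓ MOVGT  r2←0xc0
6: · ADDLE
7: ✓ CMP  NZCV=1001
8: ✓ MOVVS  r0←0x77
9: ✓ MOVNE  r1←0xd1

EXEC = [1,5,8,9]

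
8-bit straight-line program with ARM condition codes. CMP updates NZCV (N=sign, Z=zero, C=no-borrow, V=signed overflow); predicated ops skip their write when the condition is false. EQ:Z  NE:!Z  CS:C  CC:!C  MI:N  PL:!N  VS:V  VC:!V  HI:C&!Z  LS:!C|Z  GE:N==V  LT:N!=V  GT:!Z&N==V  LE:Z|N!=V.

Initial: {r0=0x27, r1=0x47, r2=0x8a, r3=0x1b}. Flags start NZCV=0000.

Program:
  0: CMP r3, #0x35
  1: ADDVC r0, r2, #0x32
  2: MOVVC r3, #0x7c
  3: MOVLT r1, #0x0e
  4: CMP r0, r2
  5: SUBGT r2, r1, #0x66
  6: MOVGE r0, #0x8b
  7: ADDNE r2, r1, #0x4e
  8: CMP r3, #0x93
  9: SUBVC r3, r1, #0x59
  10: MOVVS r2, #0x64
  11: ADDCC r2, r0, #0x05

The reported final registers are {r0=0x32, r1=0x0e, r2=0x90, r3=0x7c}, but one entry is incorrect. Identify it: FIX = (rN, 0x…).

[0] flags=1000 → (cmp)
[1] flags=1000 VC?T → r0=0xbc
[2] flags=1000 VC?T → r3=0x7c
[3] flags=1000 LT?T → r1=0x0e
[4] flags=0010 → (cmp)
[5] flags=0010 GT?T → r2=0xa8
[6] flags=0010 GE?T → r0=0x8b
[7] flags=0010 NE?T → r2=0x5c
[8] flags=1001 → (cmp)
[9] flags=1001 VC?F → skip
[10] flags=1001 VS?T → r2=0x64
[11] flags=1001 CC?T → r2=0x90

FIX = (r0, 0x8b)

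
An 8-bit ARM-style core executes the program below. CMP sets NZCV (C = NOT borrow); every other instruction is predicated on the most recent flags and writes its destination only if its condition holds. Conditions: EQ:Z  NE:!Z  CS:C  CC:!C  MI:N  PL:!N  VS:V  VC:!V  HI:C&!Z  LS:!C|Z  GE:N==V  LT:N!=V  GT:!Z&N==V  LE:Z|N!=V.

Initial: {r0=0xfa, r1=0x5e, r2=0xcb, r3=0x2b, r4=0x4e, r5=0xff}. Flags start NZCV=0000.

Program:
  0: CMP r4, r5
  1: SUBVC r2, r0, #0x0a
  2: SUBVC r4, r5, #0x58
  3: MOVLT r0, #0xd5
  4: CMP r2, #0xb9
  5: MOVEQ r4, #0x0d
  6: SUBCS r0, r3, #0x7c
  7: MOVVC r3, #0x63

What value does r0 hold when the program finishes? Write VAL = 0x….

VAL = 0xaf

[0] flags=0000 → (cmp)
[1] flags=0000 VC?T → r2=0xf0
[2] flags=0000 VC?T → r4=0xa7
[3] flags=0000 LT?F → skip
[4] flags=0010 → (cmp)
[5] flags=0010 EQ?F → skip
[6] flags=0010 CS?T → r0=0xaf
[7] flags=0010 VC?T → r3=0x63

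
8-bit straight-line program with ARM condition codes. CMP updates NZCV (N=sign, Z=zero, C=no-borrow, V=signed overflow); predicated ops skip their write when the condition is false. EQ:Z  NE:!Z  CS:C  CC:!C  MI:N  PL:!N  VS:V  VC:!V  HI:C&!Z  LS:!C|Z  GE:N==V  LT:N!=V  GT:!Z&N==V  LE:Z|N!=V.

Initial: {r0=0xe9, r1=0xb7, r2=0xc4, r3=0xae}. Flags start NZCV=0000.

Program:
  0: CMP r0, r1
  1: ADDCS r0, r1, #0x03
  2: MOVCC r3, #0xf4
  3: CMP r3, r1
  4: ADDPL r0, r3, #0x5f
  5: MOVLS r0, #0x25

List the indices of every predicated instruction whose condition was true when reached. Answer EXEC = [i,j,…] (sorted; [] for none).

EXEC = [1,5]

0: ✓ CMP  NZCV=0010
1: ✓ ADDCS  r0←0xba
2: · MOVCC
3: ✓ CMP  NZCV=1000
4: · ADDPL
5: ✓ MOVLS  r0←0x25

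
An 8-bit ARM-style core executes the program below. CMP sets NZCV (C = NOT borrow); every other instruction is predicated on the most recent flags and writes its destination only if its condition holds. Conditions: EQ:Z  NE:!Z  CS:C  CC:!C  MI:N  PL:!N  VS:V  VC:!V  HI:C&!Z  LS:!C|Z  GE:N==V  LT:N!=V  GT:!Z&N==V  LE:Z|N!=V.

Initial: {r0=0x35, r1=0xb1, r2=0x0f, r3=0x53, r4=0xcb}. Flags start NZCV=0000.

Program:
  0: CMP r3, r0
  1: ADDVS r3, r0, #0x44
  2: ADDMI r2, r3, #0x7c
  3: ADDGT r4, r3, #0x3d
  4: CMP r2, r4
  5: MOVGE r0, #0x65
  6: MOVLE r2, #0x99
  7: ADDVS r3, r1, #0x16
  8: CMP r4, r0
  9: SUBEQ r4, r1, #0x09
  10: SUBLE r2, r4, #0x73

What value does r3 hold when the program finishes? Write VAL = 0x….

0: ✓ CMP  NZCV=0010
1: · ADDVS
2: · ADDMI
3: ✓ ADDGT  r4←0x90
4: ✓ CMP  NZCV=0000
5: ✓ MOVGE  r0←0x65
6: · MOVLE
7: · ADDVS
8: ✓ CMP  NZCV=0011
9: · SUBEQ
10: ✓ SUBLE  r2←0x1d

VAL = 0x53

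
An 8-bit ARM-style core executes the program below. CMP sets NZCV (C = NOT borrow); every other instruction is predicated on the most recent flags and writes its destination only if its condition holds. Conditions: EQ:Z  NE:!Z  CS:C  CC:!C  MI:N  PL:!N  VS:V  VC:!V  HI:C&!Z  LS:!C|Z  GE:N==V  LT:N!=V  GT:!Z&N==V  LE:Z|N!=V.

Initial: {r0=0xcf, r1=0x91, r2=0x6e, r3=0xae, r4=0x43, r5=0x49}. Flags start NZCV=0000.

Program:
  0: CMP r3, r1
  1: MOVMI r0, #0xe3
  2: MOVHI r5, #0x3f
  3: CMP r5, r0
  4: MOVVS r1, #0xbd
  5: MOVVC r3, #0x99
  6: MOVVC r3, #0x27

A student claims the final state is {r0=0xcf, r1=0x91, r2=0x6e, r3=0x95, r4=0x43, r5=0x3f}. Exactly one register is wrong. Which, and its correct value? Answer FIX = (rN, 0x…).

[0] flags=0010 → (cmp)
[1] flags=0010 MI?F → skip
[2] flags=0010 HI?T → r5=0x3f
[3] flags=0000 → (cmp)
[4] flags=0000 VS?F → skip
[5] flags=0000 VC?T → r3=0x99
[6] flags=0000 VC?T → r3=0x27

FIX = (r3, 0x27)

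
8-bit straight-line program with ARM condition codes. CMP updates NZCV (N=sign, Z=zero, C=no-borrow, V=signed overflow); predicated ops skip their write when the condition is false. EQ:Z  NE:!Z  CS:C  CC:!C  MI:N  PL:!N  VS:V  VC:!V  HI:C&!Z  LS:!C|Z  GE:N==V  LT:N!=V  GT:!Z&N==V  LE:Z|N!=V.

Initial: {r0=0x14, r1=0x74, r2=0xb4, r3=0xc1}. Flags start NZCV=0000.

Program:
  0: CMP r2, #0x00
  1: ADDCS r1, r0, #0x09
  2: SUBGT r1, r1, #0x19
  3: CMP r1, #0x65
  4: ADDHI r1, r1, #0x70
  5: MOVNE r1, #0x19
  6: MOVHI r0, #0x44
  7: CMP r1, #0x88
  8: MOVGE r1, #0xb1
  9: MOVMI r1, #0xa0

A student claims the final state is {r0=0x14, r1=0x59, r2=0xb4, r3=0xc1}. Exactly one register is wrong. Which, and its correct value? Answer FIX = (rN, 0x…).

0: ✓ CMP  NZCV=1010
1: ✓ ADDCS  r1←0x1d
2: · SUBGT
3: ✓ CMP  NZCV=1000
4: · ADDHI
5: ✓ MOVNE  r1←0x19
6: · MOVHI
7: ✓ CMP  NZCV=1001
8: ✓ MOVGE  r1←0xb1
9: ✓ MOVMI  r1←0xa0

FIX = (r1, 0xa0)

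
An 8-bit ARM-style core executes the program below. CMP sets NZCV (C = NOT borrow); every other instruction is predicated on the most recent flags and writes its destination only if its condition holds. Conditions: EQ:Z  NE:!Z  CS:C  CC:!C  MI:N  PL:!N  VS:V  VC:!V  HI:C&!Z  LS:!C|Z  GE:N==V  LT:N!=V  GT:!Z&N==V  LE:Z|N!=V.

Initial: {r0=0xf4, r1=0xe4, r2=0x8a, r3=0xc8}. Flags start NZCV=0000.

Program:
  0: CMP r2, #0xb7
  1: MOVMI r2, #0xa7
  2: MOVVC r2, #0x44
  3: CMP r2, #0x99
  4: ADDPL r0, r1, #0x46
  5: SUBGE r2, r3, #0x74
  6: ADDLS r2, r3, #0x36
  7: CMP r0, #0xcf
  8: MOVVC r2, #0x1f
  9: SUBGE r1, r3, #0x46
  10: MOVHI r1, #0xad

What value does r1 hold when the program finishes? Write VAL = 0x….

[0] flags=1000 → (cmp)
[1] flags=1000 MI?T → r2=0xa7
[2] flags=1000 VC?T → r2=0x44
[3] flags=1001 → (cmp)
[4] flags=1001 PL?F → skip
[5] flags=1001 GE?T → r2=0x54
[6] flags=1001 LS?T → r2=0xfe
[7] flags=0010 → (cmp)
[8] flags=0010 VC?T → r2=0x1f
[9] flags=0010 GE?T → r1=0x82
[10] flags=0010 HI?T → r1=0xad

VAL = 0xad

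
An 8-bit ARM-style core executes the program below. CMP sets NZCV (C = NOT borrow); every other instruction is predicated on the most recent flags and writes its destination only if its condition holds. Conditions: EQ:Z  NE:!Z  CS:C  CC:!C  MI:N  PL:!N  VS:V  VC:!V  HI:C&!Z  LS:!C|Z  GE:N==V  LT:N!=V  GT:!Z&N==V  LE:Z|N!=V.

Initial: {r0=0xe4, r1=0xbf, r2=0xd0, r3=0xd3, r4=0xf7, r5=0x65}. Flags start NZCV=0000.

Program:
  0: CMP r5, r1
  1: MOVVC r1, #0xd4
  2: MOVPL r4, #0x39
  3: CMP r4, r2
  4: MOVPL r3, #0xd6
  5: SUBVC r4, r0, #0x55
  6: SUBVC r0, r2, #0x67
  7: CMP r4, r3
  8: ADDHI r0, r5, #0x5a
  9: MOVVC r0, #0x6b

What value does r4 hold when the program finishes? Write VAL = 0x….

VAL = 0x8f

[0] flags=1001 → (cmp)
[1] flags=1001 VC?F → skip
[2] flags=1001 PL?F → skip
[3] flags=0010 → (cmp)
[4] flags=0010 PL?T → r3=0xd6
[5] flags=0010 VC?T → r4=0x8f
[6] flags=0010 VC?T → r0=0x69
[7] flags=1000 → (cmp)
[8] flags=1000 HI?F → skip
[9] flags=1000 VC?T → r0=0x6b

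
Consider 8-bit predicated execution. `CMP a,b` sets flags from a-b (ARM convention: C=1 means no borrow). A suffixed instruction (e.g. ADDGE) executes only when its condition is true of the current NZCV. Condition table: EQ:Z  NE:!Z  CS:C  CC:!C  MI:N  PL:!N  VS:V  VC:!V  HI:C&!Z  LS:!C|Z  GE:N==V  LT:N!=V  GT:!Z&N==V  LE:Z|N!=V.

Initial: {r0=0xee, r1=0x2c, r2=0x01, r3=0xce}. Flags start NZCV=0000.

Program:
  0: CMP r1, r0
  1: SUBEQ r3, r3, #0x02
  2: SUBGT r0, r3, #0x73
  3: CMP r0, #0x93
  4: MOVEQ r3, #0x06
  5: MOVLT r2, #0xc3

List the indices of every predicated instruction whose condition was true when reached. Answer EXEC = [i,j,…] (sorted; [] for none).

EXEC = [2]

0: ✓ CMP  NZCV=0000
1: · SUBEQ
2: ✓ SUBGT  r0←0x5b
3: ✓ CMP  NZCV=1001
4: · MOVEQ
5: · MOVLT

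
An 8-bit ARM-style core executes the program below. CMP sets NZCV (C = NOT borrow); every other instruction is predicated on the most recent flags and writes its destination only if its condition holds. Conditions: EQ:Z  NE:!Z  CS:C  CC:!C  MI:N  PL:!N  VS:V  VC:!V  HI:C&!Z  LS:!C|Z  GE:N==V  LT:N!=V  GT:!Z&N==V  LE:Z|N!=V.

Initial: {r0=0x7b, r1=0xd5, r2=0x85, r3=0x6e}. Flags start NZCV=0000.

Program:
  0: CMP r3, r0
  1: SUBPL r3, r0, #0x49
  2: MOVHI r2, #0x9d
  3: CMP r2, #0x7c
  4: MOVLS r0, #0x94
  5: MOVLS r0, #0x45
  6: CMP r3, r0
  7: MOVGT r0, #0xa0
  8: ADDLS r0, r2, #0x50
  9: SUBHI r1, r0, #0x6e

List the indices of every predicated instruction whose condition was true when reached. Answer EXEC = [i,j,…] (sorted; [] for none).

EXEC = [8]

0: ✓ CMP  NZCV=1000
1: · SUBPL
2: · MOVHI
3: ✓ CMP  NZCV=0011
4: · MOVLS
5: · MOVLS
6: ✓ CMP  NZCV=1000
7: · MOVGT
8: ✓ ADDLS  r0←0xd5
9: · SUBHI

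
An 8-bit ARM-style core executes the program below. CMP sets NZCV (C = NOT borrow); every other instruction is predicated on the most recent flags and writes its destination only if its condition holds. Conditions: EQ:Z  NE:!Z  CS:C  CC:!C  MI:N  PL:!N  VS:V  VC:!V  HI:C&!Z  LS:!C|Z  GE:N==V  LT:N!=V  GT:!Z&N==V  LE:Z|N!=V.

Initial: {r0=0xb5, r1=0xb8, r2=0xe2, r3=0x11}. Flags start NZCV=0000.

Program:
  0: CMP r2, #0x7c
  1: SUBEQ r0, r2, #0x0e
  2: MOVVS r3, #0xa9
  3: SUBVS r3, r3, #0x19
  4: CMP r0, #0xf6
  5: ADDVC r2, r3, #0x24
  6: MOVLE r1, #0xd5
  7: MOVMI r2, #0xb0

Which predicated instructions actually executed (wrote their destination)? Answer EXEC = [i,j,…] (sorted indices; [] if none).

0: ✓ CMP  NZCV=0011
1: · SUBEQ
2: ✓ MOVVS  r3←0xa9
3: ✓ SUBVS  r3←0x90
4: ✓ CMP  NZCV=1000
5: ✓ ADDVC  r2←0xb4
6: ✓ MOVLE  r1←0xd5
7: ✓ MOVMI  r2←0xb0

EXEC = [2,3,5,6,7]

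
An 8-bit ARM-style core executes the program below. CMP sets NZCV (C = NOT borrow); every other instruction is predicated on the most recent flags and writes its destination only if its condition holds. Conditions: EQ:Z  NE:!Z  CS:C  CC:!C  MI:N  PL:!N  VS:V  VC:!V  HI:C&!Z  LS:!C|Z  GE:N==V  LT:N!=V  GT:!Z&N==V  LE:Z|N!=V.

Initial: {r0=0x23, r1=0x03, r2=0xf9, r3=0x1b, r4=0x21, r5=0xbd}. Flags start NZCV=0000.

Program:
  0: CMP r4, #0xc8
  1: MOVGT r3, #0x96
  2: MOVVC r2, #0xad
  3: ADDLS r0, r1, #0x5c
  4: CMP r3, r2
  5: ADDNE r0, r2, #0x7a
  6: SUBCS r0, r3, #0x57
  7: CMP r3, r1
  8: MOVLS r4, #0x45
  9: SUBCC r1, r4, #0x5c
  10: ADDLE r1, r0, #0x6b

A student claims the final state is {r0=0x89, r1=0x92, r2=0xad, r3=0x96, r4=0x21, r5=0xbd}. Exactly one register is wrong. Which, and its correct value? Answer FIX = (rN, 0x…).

FIX = (r0, 0x27)

[0] flags=0000 → (cmp)
[1] flags=0000 GT?T → r3=0x96
[2] flags=0000 VC?T → r2=0xad
[3] flags=0000 LS?T → r0=0x5f
[4] flags=1000 → (cmp)
[5] flags=1000 NE?T → r0=0x27
[6] flags=1000 CS?F → skip
[7] flags=1010 → (cmp)
[8] flags=1010 LS?F → skip
[9] flags=1010 CC?F → skip
[10] flags=1010 LE?T → r1=0x92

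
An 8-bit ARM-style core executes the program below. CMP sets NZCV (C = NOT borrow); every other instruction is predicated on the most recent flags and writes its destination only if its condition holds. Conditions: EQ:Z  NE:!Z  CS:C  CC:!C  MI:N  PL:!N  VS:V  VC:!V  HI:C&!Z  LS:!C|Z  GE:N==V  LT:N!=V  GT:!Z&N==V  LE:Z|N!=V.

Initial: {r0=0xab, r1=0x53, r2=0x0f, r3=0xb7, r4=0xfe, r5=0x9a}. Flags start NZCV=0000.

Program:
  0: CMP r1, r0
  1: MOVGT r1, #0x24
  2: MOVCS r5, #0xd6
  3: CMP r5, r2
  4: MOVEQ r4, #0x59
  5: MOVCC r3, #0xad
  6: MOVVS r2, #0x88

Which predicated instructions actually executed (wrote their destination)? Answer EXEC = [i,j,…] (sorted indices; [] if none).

EXEC = [1]

0: ✓ CMP  NZCV=1001
1: ✓ MOVGT  r1←0x24
2: · MOVCS
3: ✓ CMP  NZCV=1010
4: · MOVEQ
5: · MOVCC
6: · MOVVS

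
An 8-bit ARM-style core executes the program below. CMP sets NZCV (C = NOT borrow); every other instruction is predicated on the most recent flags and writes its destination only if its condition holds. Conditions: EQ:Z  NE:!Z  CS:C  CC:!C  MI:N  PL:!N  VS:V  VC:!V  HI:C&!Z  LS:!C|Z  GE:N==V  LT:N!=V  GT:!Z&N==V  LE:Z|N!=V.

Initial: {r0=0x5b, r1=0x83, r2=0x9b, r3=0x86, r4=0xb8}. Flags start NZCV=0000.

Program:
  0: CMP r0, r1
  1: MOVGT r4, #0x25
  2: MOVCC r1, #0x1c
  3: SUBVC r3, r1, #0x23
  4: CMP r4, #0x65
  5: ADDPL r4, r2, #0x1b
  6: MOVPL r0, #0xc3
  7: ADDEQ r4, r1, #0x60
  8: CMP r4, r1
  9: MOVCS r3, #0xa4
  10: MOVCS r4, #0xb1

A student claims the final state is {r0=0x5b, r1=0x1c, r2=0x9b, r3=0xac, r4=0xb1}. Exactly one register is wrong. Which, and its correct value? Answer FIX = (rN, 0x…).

FIX = (r3, 0xa4)

0: ✓ CMP  NZCV=1001
1: ✓ MOVGT  r4←0x25
2: ✓ MOVCC  r1←0x1c
3: · SUBVC
4: ✓ CMP  NZCV=1000
5: · ADDPL
6: · MOVPL
7: · ADDEQ
8: ✓ CMP  NZCV=0010
9: ✓ MOVCS  r3←0xa4
10: ✓ MOVCS  r4←0xb1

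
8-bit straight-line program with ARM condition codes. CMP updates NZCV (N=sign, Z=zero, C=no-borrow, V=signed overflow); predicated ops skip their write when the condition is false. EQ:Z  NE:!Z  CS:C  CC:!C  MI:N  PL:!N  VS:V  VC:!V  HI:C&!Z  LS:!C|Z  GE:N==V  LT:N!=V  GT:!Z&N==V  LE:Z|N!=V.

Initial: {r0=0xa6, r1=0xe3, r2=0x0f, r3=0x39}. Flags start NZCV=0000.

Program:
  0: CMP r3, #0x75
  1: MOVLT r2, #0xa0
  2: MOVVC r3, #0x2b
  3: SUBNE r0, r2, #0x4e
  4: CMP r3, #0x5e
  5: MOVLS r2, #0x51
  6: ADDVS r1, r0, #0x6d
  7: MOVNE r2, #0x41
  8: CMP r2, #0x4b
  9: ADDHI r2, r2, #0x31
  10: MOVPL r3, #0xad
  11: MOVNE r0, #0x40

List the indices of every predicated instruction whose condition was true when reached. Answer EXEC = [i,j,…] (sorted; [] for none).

EXEC = [1,2,3,5,7,11]

[0] flags=1000 → (cmp)
[1] flags=1000 LT?T → r2=0xa0
[2] flags=1000 VC?T → r3=0x2b
[3] flags=1000 NE?T → r0=0x52
[4] flags=1000 → (cmp)
[5] flags=1000 LS?T → r2=0x51
[6] flags=1000 VS?F → skip
[7] flags=1000 NE?T → r2=0x41
[8] flags=1000 → (cmp)
[9] flags=1000 HI?F → skip
[10] flags=1000 PL?F → skip
[11] flags=1000 NE?T → r0=0x40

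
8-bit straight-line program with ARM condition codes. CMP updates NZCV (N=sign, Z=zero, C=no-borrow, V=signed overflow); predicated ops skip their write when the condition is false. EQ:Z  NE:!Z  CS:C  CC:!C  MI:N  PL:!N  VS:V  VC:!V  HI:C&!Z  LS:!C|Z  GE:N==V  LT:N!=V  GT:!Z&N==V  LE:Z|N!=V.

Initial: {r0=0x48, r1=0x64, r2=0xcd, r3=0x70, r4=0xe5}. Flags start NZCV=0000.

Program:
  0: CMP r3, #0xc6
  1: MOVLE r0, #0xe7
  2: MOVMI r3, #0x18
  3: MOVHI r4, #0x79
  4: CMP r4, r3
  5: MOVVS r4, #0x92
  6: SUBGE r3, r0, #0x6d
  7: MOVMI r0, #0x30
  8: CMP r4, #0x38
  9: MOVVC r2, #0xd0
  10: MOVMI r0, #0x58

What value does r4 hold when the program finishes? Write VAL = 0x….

0: ✓ CMP  NZCV=1001
1: · MOVLE
2: ✓ MOVMI  r3←0x18
3: · MOVHI
4: ✓ CMP  NZCV=1010
5: · MOVVS
6: · SUBGE
7: ✓ MOVMI  r0←0x30
8: ✓ CMP  NZCV=1010
9: ✓ MOVVC  r2←0xd0
10: ✓ MOVMI  r0←0x58

VAL = 0xe5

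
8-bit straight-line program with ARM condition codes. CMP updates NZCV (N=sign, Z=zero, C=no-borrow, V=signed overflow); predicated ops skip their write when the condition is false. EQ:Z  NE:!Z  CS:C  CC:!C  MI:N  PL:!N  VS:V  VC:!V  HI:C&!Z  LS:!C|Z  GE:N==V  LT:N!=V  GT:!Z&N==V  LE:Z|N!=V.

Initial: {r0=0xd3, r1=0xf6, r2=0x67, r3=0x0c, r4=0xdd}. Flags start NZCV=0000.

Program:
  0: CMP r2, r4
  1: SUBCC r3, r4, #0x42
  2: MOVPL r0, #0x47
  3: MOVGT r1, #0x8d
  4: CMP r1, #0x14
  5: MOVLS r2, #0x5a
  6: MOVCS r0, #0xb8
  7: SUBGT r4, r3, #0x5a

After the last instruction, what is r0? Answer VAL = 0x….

VAL = 0xb8

0: ✓ CMP  NZCV=1001
1: ✓ SUBCC  r3←0x9b
2: · MOVPL
3: ✓ MOVGT  r1←0x8d
4: ✓ CMP  NZCV=0011
5: · MOVLS
6: ✓ MOVCS  r0←0xb8
7: · SUBGT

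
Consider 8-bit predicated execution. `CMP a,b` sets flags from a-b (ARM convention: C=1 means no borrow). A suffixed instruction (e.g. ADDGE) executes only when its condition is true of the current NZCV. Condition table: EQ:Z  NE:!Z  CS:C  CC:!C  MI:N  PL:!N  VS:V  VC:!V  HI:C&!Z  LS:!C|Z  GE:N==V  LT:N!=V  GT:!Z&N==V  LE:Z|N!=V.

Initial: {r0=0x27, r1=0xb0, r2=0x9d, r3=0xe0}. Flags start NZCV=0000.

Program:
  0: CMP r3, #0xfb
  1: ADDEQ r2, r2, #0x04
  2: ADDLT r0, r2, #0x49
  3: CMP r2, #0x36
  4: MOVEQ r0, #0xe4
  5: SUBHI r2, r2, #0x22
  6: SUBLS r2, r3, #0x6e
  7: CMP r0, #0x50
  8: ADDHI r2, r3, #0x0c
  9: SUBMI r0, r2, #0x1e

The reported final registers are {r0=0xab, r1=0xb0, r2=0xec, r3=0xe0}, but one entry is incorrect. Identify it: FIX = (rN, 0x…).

0: ✓ CMP  NZCV=1000
1: · ADDEQ
2: ✓ ADDLT  r0←0xe6
3: ✓ CMP  NZCV=0011
4: · MOVEQ
5: ✓ SUBHI  r2←0x7b
6: · SUBLS
7: ✓ CMP  NZCV=1010
8: ✓ ADDHI  r2←0xec
9: ✓ SUBMI  r0←0xce

FIX = (r0, 0xce)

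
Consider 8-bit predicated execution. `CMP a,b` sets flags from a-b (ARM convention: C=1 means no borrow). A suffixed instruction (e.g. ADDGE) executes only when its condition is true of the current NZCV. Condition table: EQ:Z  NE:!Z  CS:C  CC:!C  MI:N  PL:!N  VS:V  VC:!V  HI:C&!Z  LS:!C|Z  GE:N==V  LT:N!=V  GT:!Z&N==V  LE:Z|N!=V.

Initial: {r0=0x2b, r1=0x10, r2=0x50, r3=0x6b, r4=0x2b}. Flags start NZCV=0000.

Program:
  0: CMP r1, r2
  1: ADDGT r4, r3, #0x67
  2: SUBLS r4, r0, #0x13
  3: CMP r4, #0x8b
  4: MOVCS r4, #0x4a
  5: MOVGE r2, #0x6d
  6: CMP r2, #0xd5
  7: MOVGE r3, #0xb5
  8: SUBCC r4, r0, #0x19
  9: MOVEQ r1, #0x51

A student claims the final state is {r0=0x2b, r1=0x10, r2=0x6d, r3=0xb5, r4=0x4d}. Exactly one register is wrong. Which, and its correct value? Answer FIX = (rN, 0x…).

FIX = (r4, 0x12)

0: ✓ CMP  NZCV=1000
1: · ADDGT
2: ✓ SUBLS  r4←0x18
3: ✓ CMP  NZCV=1001
4: · MOVCS
5: ✓ MOVGE  r2←0x6d
6: ✓ CMP  NZCV=1001
7: ✓ MOVGE  r3←0xb5
8: ✓ SUBCC  r4←0x12
9: · MOVEQ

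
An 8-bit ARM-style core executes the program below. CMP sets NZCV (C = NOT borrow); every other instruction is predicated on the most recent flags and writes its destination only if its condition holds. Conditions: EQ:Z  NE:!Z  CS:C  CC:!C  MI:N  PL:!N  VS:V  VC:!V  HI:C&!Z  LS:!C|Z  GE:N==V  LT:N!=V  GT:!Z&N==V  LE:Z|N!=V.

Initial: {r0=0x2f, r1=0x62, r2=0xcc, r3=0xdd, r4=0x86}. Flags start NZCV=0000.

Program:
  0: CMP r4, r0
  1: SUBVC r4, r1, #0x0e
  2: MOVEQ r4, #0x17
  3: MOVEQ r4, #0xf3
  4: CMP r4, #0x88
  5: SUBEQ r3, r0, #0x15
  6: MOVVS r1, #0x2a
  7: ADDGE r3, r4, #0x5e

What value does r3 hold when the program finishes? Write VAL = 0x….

[0] flags=0011 → (cmp)
[1] flags=0011 VC?F → skip
[2] flags=0011 EQ?F → skip
[3] flags=0011 EQ?F → skip
[4] flags=1000 → (cmp)
[5] flags=1000 EQ?F → skip
[6] flags=1000 VS?F → skip
[7] flags=1000 GE?F → skip

VAL = 0xdd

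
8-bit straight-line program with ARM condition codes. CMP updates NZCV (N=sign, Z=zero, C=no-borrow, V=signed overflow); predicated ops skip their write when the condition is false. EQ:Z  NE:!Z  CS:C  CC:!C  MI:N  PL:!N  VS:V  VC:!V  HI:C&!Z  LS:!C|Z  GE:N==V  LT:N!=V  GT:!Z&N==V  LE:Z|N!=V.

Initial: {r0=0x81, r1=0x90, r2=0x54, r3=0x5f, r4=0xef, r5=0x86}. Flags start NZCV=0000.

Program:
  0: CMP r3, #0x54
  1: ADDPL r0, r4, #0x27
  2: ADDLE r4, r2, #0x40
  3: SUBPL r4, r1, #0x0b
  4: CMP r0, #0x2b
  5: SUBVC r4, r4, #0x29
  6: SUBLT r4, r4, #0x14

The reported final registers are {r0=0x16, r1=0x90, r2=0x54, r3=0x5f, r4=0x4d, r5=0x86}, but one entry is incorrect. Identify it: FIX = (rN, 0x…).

[0] flags=0010 → (cmp)
[1] flags=0010 PL?T → r0=0x16
[2] flags=0010 LE?F → skip
[3] flags=0010 PL?T → r4=0x85
[4] flags=1000 → (cmp)
[5] flags=1000 VC?T → r4=0x5c
[6] flags=1000 LT?T → r4=0x48

FIX = (r4, 0x48)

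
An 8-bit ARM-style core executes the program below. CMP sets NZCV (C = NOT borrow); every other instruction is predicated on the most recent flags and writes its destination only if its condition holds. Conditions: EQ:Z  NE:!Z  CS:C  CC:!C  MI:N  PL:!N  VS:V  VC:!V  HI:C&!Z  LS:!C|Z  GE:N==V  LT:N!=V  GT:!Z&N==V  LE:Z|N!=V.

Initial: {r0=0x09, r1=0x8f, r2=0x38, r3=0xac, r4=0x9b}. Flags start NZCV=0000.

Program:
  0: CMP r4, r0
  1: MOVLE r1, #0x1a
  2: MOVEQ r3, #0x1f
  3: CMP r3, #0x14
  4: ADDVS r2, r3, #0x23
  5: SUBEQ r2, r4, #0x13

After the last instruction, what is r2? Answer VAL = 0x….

0: ✓ CMP  NZCV=1010
1: ✓ MOVLE  r1←0x1a
2: · MOVEQ
3: ✓ CMP  NZCV=1010
4: · ADDVS
5: · SUBEQ

VAL = 0x38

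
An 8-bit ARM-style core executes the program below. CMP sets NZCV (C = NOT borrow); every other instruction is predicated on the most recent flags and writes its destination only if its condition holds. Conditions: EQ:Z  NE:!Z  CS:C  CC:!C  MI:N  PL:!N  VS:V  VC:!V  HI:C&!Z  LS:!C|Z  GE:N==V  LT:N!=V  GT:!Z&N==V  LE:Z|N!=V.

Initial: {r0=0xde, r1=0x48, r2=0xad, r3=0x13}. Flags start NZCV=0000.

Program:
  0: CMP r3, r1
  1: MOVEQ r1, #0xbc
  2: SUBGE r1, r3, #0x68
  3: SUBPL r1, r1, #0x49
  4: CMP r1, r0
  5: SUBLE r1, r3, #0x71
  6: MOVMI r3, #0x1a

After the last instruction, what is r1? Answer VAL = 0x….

[0] flags=1000 → (cmp)
[1] flags=1000 EQ?F → skip
[2] flags=1000 GE?F → skip
[3] flags=1000 PL?F → skip
[4] flags=0000 → (cmp)
[5] flags=0000 LE?F → skip
[6] flags=0000 MI?F → skip

VAL = 0x48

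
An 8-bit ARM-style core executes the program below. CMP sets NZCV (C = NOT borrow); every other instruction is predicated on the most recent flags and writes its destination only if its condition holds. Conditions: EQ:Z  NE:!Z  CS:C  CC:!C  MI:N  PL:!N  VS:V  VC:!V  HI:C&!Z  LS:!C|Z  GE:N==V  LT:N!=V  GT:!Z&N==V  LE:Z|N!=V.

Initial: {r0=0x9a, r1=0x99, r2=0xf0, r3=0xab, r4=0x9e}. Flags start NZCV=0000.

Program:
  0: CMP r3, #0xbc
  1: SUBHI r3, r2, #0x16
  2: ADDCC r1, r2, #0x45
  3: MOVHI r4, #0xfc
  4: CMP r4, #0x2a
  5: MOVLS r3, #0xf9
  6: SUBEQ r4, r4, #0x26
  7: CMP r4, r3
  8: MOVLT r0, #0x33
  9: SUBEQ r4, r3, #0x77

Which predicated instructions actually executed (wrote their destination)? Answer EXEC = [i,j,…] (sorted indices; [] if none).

0: ✓ CMP  NZCV=1000
1: · SUBHI
2: ✓ ADDCC  r1←0x35
3: · MOVHI
4: ✓ CMP  NZCV=0011
5: · MOVLS
6: · SUBEQ
7: ✓ CMP  NZCV=1000
8: ✓ MOVLT  r0←0x33
9: · SUBEQ

EXEC = [2,8]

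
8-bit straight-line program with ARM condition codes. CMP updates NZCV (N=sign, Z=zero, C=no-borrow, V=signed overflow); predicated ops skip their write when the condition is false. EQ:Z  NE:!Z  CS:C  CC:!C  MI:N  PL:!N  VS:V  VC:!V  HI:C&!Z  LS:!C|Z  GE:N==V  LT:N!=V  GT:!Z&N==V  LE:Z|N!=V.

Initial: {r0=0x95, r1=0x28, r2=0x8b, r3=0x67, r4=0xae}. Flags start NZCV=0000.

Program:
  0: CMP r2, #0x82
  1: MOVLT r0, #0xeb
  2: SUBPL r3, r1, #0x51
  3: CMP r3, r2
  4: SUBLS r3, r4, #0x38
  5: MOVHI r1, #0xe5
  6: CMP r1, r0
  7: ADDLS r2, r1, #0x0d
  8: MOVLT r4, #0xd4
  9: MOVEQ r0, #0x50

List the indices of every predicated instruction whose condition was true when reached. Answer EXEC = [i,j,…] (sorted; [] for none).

EXEC = [2,5]

[0] flags=0010 → (cmp)
[1] flags=0010 LT?F → skip
[2] flags=0010 PL?T → r3=0xd7
[3] flags=0010 → (cmp)
[4] flags=0010 LS?F → skip
[5] flags=0010 HI?T → r1=0xe5
[6] flags=0010 → (cmp)
[7] flags=0010 LS?F → skip
[8] flags=0010 LT?F → skip
[9] flags=0010 EQ?F → skip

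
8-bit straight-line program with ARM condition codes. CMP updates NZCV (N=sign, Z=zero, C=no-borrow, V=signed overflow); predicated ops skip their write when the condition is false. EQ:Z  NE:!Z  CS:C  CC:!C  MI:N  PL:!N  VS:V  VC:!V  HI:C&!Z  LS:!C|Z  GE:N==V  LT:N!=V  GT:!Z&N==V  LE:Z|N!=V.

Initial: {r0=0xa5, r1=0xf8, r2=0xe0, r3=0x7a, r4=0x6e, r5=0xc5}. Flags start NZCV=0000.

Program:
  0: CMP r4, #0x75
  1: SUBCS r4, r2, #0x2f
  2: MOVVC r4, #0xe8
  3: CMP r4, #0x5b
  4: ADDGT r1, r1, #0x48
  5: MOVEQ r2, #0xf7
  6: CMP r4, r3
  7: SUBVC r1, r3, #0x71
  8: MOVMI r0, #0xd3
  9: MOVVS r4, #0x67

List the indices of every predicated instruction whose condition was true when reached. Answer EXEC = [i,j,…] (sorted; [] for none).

EXEC = [2,9]

0: ✓ CMP  NZCV=1000
1: · SUBCS
2: ✓ MOVVC  r4←0xe8
3: ✓ CMP  NZCV=1010
4: · ADDGT
5: · MOVEQ
6: ✓ CMP  NZCV=0011
7: · SUBVC
8: · MOVMI
9: ✓ MOVVS  r4←0x67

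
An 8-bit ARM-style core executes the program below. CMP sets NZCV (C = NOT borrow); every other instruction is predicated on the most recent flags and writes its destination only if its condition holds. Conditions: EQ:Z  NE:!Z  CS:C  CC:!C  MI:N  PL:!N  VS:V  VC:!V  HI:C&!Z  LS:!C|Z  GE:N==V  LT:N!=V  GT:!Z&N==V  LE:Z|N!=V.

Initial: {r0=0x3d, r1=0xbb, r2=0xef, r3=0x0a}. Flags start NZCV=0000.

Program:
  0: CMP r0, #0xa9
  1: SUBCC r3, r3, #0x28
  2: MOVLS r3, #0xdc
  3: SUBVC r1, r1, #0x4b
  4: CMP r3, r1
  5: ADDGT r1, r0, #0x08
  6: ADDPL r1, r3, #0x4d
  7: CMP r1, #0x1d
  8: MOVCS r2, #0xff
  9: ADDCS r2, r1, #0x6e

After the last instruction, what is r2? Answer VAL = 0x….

[0] flags=1001 → (cmp)
[1] flags=1001 CC?T → r3=0xe2
[2] flags=1001 LS?T → r3=0xdc
[3] flags=1001 VC?F → skip
[4] flags=0010 → (cmp)
[5] flags=0010 GT?T → r1=0x45
[6] flags=0010 PL?T → r1=0x29
[7] flags=0010 → (cmp)
[8] flags=0010 CS?T → r2=0xff
[9] flags=0010 CS?T → r2=0x97

VAL = 0x97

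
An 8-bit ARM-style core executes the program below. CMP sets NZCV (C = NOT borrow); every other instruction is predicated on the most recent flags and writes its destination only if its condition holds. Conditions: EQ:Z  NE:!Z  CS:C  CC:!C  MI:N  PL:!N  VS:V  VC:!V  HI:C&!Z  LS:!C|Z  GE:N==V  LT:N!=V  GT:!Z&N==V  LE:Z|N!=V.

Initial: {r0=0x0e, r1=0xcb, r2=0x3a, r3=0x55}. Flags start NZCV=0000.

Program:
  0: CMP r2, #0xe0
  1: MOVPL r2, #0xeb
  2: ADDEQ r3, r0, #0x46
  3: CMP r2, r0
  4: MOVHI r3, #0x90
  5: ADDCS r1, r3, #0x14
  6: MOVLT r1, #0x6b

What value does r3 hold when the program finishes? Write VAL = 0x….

[0] flags=0000 → (cmp)
[1] flags=0000 PL?T → r2=0xeb
[2] flags=0000 EQ?F → skip
[3] flags=1010 → (cmp)
[4] flags=1010 HI?T → r3=0x90
[5] flags=1010 CS?T → r1=0xa4
[6] flags=1010 LT?T → r1=0x6b

VAL = 0x90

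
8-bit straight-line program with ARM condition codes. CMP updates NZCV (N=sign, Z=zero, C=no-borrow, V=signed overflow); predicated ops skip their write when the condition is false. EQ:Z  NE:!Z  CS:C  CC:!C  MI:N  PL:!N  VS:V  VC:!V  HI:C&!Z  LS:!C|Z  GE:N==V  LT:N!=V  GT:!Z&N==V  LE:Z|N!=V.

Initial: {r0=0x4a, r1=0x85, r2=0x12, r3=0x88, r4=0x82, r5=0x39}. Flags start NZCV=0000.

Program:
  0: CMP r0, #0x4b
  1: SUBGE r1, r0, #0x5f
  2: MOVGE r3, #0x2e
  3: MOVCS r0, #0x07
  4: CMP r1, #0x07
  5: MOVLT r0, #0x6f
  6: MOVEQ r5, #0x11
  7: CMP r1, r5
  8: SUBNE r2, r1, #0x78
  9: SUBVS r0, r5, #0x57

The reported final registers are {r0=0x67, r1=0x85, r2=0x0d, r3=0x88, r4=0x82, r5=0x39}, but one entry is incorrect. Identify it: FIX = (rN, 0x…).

FIX = (r0, 0xe2)

0: ✓ CMP  NZCV=1000
1: · SUBGE
2: · MOVGE
3: · MOVCS
4: ✓ CMP  NZCV=0011
5: ✓ MOVLT  r0←0x6f
6: · MOVEQ
7: ✓ CMP  NZCV=0011
8: ✓ SUBNE  r2←0x0d
9: ✓ SUBVS  r0←0xe2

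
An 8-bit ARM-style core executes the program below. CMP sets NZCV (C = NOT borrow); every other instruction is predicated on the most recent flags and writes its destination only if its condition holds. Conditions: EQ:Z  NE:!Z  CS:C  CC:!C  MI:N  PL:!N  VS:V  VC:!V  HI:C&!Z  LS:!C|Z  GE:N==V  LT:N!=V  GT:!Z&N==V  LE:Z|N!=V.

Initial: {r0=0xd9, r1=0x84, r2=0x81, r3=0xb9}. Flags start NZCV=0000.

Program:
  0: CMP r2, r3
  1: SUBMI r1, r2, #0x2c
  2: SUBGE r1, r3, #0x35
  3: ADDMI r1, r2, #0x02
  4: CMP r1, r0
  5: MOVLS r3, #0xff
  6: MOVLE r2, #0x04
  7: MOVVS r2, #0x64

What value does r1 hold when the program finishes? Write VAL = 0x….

0: ✓ CMP  NZCV=1000
1: ✓ SUBMI  r1←0x55
2: · SUBGE
3: ✓ ADDMI  r1←0x83
4: ✓ CMP  NZCV=1000
5: ✓ MOVLS  r3←0xff
6: ✓ MOVLE  r2←0x04
7: · MOVVS

VAL = 0x83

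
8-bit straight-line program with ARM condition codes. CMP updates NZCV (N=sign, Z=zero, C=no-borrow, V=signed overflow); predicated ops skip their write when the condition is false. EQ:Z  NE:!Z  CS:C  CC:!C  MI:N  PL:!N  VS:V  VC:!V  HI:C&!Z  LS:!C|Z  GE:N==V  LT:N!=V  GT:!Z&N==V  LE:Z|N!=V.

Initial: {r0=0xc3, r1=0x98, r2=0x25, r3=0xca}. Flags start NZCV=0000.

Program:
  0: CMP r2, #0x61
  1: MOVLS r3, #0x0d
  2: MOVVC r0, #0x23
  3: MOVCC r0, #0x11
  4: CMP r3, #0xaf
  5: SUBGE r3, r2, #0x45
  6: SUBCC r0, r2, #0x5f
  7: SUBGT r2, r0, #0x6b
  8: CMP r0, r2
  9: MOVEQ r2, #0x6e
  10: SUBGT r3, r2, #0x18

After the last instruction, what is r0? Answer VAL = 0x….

VAL = 0xc6

0: ✓ CMP  NZCV=1000
1: ✓ MOVLS  r3←0x0d
2: ✓ MOVVC  r0←0x23
3: ✓ MOVCC  r0←0x11
4: ✓ CMP  NZCV=0000
5: ✓ SUBGE  r3←0xe0
6: ✓ SUBCC  r0←0xc6
7: ✓ SUBGT  r2←0x5b
8: ✓ CMP  NZCV=0011
9: · MOVEQ
10: · SUBGT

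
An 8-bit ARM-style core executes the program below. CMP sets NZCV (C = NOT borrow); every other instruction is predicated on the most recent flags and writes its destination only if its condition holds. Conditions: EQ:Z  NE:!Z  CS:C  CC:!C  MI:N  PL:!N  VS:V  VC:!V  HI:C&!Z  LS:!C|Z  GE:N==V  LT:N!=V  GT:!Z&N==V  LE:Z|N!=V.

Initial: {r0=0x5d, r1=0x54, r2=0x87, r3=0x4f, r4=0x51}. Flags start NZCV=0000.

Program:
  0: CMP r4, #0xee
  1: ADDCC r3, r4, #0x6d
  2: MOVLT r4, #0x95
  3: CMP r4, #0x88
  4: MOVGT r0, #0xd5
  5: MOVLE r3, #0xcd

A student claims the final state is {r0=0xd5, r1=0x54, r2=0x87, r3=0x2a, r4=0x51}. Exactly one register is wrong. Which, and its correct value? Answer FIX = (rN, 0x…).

FIX = (r3, 0xbe)

0: ✓ CMP  NZCV=0000
1: ✓ ADDCC  r3←0xbe
2: · MOVLT
3: ✓ CMP  NZCV=1001
4: ✓ MOVGT  r0←0xd5
5: · MOVLE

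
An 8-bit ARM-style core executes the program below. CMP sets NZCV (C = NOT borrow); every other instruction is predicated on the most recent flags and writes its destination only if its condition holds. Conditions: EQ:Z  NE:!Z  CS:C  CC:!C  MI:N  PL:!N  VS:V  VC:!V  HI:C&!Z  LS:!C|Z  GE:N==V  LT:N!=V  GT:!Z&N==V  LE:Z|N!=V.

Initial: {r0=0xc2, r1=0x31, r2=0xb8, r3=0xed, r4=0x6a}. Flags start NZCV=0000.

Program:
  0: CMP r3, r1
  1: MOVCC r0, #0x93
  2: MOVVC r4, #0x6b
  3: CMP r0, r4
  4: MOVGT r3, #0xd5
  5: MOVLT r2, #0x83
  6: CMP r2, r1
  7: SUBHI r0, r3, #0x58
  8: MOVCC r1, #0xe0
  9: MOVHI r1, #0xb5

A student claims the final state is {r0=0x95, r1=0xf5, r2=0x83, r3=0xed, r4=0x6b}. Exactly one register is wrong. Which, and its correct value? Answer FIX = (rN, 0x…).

FIX = (r1, 0xb5)

[0] flags=1010 → (cmp)
[1] flags=1010 CC?F → skip
[2] flags=1010 VC?T → r4=0x6b
[3] flags=0011 → (cmp)
[4] flags=0011 GT?F → skip
[5] flags=0011 LT?T → r2=0x83
[6] flags=0011 → (cmp)
[7] flags=0011 HI?T → r0=0x95
[8] flags=0011 CC?F → skip
[9] flags=0011 HI?T → r1=0xb5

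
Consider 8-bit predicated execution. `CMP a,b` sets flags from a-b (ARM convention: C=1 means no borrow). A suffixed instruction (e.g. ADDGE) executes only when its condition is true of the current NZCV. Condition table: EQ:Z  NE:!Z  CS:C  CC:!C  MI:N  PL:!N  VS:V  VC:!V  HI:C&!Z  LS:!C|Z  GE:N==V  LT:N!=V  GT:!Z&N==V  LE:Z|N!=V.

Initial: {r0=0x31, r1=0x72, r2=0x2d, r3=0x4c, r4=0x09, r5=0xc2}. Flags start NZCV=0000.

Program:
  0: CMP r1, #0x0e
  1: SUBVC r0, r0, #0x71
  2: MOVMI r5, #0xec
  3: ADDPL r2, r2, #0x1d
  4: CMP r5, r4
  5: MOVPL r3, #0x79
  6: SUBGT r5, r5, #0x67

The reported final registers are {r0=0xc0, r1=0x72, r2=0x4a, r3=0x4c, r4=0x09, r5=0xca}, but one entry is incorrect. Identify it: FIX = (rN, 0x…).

0: ✓ CMP  NZCV=0010
1: ✓ SUBVC  r0←0xc0
2: · MOVMI
3: ✓ ADDPL  r2←0x4a
4: ✓ CMP  NZCV=1010
5: · MOVPL
6: · SUBGT

FIX = (r5, 0xc2)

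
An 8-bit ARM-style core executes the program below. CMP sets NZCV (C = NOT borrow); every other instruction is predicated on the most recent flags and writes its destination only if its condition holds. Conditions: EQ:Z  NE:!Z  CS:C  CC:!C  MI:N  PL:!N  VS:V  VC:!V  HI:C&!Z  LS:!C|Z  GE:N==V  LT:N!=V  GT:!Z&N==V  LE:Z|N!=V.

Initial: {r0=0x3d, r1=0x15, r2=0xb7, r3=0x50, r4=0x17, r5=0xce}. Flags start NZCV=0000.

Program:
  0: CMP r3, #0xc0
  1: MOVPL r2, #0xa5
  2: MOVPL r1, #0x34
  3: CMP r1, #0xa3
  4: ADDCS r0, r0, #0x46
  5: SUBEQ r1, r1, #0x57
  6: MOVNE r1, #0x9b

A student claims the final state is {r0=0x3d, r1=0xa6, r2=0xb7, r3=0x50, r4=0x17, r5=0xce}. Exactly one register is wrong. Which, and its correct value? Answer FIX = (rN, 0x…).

0: ✓ CMP  NZCV=1001
1: · MOVPL
2: · MOVPL
3: ✓ CMP  NZCV=0000
4: · ADDCS
5: · SUBEQ
6: ✓ MOVNE  r1←0x9b

FIX = (r1, 0x9b)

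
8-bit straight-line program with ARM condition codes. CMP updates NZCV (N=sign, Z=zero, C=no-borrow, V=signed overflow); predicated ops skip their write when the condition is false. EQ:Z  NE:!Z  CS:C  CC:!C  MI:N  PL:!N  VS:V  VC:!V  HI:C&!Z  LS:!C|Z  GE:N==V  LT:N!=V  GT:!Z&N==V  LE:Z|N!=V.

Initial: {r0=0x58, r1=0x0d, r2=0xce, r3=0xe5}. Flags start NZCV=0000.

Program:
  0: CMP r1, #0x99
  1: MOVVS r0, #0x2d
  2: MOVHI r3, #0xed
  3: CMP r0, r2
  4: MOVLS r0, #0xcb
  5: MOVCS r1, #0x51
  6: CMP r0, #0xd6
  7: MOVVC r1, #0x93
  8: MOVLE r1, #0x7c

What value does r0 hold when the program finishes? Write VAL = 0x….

VAL = 0xcb

[0] flags=0000 → (cmp)
[1] flags=0000 VS?F → skip
[2] flags=0000 HI?F → skip
[3] flags=1001 → (cmp)
[4] flags=1001 LS?T → r0=0xcb
[5] flags=1001 CS?F → skip
[6] flags=1000 → (cmp)
[7] flags=1000 VC?T → r1=0x93
[8] flags=1000 LE?T → r1=0x7c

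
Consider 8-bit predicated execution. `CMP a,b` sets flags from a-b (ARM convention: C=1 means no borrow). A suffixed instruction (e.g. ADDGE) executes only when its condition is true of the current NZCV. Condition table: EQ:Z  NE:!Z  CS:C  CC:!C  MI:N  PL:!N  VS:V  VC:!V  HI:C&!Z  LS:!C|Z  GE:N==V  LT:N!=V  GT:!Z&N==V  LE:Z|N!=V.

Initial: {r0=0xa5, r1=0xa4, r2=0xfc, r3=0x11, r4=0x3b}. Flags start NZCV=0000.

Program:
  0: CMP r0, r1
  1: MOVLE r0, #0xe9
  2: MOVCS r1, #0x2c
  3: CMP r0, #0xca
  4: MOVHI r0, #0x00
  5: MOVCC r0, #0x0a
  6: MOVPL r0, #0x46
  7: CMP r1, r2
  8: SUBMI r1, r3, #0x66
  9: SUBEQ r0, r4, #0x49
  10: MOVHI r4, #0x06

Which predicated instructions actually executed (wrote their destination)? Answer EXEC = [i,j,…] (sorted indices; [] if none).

EXEC = [2,5]

[0] flags=0010 → (cmp)
[1] flags=0010 LE?F → skip
[2] flags=0010 CS?T → r1=0x2c
[3] flags=1000 → (cmp)
[4] flags=1000 HI?F → skip
[5] flags=1000 CC?T → r0=0x0a
[6] flags=1000 PL?F → skip
[7] flags=0000 → (cmp)
[8] flags=0000 MI?F → skip
[9] flags=0000 EQ?F → skip
[10] flags=0000 HI?F → skip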